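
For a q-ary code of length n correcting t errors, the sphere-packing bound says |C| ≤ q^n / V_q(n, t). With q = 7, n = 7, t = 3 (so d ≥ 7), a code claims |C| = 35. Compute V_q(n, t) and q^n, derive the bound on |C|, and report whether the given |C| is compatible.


V_q(n, t) = 8359, q^n = 823543, Hamming bound = 98, |C| = 35 ≤ bound (satisfied).

Step 1: Compute V_q(n, t) = Σ_{j=0}^3 C(n, j) (q−1)^j.
  j = 0: C(7,0)·(6)^0 = 1·1 = 1.
  j = 1: C(7,1)·(6)^1 = 7·6 = 42.
  j = 2: C(7,2)·(6)^2 = 21·36 = 756.
  j = 3: C(7,3)·(6)^3 = 35·216 = 7560.
  V_q(n, t) = 1 + 42 + 756 + 7560 = 8359.
Step 2: q^n = 7^7 = 823543.
Step 3: Hamming bound ⌊q^n / V_q(n,t)⌋ = ⌊823543/8359⌋ = 98.
Step 4: Compare |C| = 35 to 98: satisfied.
The claimed |C| lies below the Hamming bound.


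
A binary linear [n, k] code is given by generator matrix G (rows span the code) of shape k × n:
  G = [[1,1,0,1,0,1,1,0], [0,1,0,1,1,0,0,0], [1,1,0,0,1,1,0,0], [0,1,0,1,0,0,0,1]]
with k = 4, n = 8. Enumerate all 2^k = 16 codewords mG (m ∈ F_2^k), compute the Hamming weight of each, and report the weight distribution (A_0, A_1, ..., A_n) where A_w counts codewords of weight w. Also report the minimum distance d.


Weight distribution: A_0 = 1, A_2 = 2, A_3 = 5, A_4 = 5, A_5 = 2, A_7 = 1. Minimum distance d = 2.

Enumerate all 2^4 = 16 messages m ∈ F_2^4.
For each, compute codeword c = mG in F_2^8, then tally its weight.
  m = 0000 → c = 00000000, weight = 0.
  m = 1000 → c = 11010110, weight = 5.
  m = 0100 → c = 01011000, weight = 3.
  m = 1100 → c = 10001110, weight = 4.
  m = 0010 → c = 11001100, weight = 4.
  m = 1010 → c = 00011010, weight = 3.
  m = 0110 → c = 10010100, weight = 3.
  m = 1110 → c = 01000010, weight = 2.
  m = 0001 → c = 01010001, weight = 3.
  m = 1001 → c = 10000111, weight = 4.
  m = 0101 → c = 00001001, weight = 2.
  m = 1101 → c = 11011111, weight = 7.
  m = 0011 → c = 10011101, weight = 5.
  m = 1011 → c = 01001011, weight = 4.
  m = 0111 → c = 11000101, weight = 4.
  m = 1111 → c = 00010011, weight = 3.
Tally weights:
  weight 0: 1 codewords.
  weight 2: 2 codewords.
  weight 3: 5 codewords.
  weight 4: 5 codewords.
  weight 5: 2 codewords.
  weight 7: 1 codewords.
Minimum distance d = smallest w > 0 with A_w > 0 = 2.
Sanity: Σ A_w = 16 = 2^4 = 16 ✓.


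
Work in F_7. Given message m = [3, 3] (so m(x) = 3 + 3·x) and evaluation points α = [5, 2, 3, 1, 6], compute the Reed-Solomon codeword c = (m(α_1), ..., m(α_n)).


c = [4, 2, 5, 6, 0]

Message polynomial: m(x) = 3 + 3·x (mod 7).
For each evaluation point α_i, compute m(α_i) mod 7:
  α_1 = 5: Horner steps 3 → 4, so m(5) = 4.
  α_2 = 2: Horner steps 3 → 2, so m(2) = 2.
  α_3 = 3: Horner steps 3 → 5, so m(3) = 5.
  α_4 = 1: Horner steps 3 → 6, so m(1) = 6.
  α_5 = 6: Horner steps 3 → 0, so m(6) = 0.
Codeword c = [4, 2, 5, 6, 0] ∈ F_7^5.


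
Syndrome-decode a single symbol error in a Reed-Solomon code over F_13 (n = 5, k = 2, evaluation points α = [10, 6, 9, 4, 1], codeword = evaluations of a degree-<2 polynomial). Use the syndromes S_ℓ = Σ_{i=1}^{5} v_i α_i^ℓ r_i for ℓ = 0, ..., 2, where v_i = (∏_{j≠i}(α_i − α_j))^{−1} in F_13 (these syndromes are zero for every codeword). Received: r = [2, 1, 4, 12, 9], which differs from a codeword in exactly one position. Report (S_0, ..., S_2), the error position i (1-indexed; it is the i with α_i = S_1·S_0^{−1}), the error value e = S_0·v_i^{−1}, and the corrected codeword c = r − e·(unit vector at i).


S = (11, 6, 8), error at position 1, error magnitude e = 10, c = [5, 1, 4, 12, 9].

Step 1: column multipliers v_i = (∏_{j≠i}(α_i − α_j))^{−1} mod 13.
  i = 1 (α = 10): (10−6)(10−9)(10−4)(10−1) = 4·1·6·9 = 216 ≡ 8, so v_1 = 8^{−1} = 5 (mod 13).
  i = 2 (α = 6): (6−10)(6−9)(6−4)(6−1) = (−4)·(−3)·2·5 = 120 ≡ 3, so v_2 = 3^{−1} = 9 (mod 13).
  i = 3 (α = 9): (9−10)(9−6)(9−4)(9−1) = (−1)·3·5·8 = −120 ≡ 10, so v_3 = 10^{−1} = 4 (mod 13).
  i = 4 (α = 4): (4−10)(4−6)(4−9)(4−1) = (−6)·(−2)·(−5)·3 = −180 ≡ 2, so v_4 = 2^{−1} = 7 (mod 13).
  i = 5 (α = 1): (1−10)(1−6)(1−9)(1−4) = (−9)·(−5)·(−8)·(−3) = 1080 ≡ 1, so v_5 = 1^{−1} = 1 (mod 13).
  v = [5, 9, 4, 7, 1].
Step 2: syndromes of r = [2, 1, 4, 12, 9] (all sums mod 13).
  S_0 = Σ v_i r_i = 5·2 + 9·1 + 4·4 + 7·12 + 1·9 = 128 ≡ 11.
  S_1 = Σ v_i α_i r_i = 5·10·2 + 9·6·1 + 4·9·4 + 7·4·12 + 1·1·9 = 643 ≡ 6.
  α_i^2 mod 13 = [9, 10, 3, 3, 1].
  S_2 = Σ v_i α_i^2 r_i = 5·9·2 + 9·10·1 + 4·3·4 + 7·3·12 + 1·1·9 = 489 ≡ 8.
  S = (11, 6, 8) ≠ 0, so r is not a codeword (an error is present).
Step 3: locate the error. For a single error e at position i, S_ℓ = v_i·e·α_i^ℓ, so α_err = S_1/S_0.
  S_0^{−1} = 11^{−1} = 6 (mod 13), so α_err = 6·6 = 36 ≡ 10 = α_1. Error position i = 1.
  Consistency check: S_2/S_1 = 8·11 = 88 ≡ 10 = α_err ✓ (single-error assumption holds).
Step 4: error magnitude e = S_0/v_1 = S_0·∏_{j≠1}(α_1 − α_j) = 11·8 = 88 ≡ 10 (mod 13).
Step 5: correct position 1: c_1 = r_1 − e = 2 − 10 ≡ 5 (mod 13). Hence c = [5, 1, 4, 12, 9].
  Check: interpolating c through the α_i gives m(x) = 8 + 1·x (degree < 2) with m(α_i) = c_i for every i, so c is indeed a codeword.


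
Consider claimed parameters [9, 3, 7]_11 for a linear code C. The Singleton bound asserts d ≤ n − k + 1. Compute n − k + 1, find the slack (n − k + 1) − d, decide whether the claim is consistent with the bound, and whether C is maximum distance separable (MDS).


Singleton RHS = n − k + 1 = 7, slack = 0, bound satisfied, MDS.

Singleton bound: d ≤ n − k + 1.
Here n = 9, k = 3, so n − k + 1 = 7.
Given d = 7, check d ≤ 7: YES.
Slack = (n − k + 1) − d = 0.
The code is MDS (slack = 0).
Description: the claimed parameters are [9, 3, 7]_11; such a code would be MDS (meets Singleton bound).


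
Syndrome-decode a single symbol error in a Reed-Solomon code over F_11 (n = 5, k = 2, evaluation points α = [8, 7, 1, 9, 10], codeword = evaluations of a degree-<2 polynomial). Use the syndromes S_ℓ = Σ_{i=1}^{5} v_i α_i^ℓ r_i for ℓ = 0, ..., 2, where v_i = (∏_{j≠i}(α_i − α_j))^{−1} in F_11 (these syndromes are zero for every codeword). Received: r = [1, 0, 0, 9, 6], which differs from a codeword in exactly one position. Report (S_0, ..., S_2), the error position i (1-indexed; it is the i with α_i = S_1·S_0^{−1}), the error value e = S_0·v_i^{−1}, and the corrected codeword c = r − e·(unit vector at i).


S = (5, 2, 3), error at position 2, error magnitude e = 7, c = [1, 4, 0, 9, 6].

Step 1: column multipliers v_i = (∏_{j≠i}(α_i − α_j))^{−1} mod 11.
  i = 1 (α = 8): (8−7)(8−1)(8−9)(8−10) = 1·7·(−1)·(−2) = 14 ≡ 3, so v_1 = 3^{−1} = 4 (mod 11).
  i = 2 (α = 7): (7−8)(7−1)(7−9)(7−10) = (−1)·6·(−2)·(−3) = −36 ≡ 8, so v_2 = 8^{−1} = 7 (mod 11).
  i = 3 (α = 1): (1−8)(1−7)(1−9)(1−10) = (−7)·(−6)·(−8)·(−9) = 3024 ≡ 10, so v_3 = 10^{−1} = 10 (mod 11).
  i = 4 (α = 9): (9−8)(9−7)(9−1)(9−10) = 1·2·8·(−1) = −16 ≡ 6, so v_4 = 6^{−1} = 2 (mod 11).
  i = 5 (α = 10): (10−8)(10−7)(10−1)(10−9) = 2·3·9·1 = 54 ≡ 10, so v_5 = 10^{−1} = 10 (mod 11).
  v = [4, 7, 10, 2, 10].
Step 2: syndromes of r = [1, 0, 0, 9, 6] (all sums mod 11).
  S_0 = Σ v_i r_i = 4·1 + 7·0 + 10·0 + 2·9 + 10·6 = 82 ≡ 5.
  S_1 = Σ v_i α_i r_i = 4·8·1 + 7·7·0 + 10·1·0 + 2·9·9 + 10·10·6 = 794 ≡ 2.
  α_i^2 mod 11 = [9, 5, 1, 4, 1].
  S_2 = Σ v_i α_i^2 r_i = 4·9·1 + 7·5·0 + 10·1·0 + 2·4·9 + 10·1·6 = 168 ≡ 3.
  S = (5, 2, 3) ≠ 0, so r is not a codeword (an error is present).
Step 3: locate the error. For a single error e at position i, S_ℓ = v_i·e·α_i^ℓ, so α_err = S_1/S_0.
  S_0^{−1} = 5^{−1} = 9 (mod 11), so α_err = 2·9 = 18 ≡ 7 = α_2. Error position i = 2.
  Consistency check: S_2/S_1 = 3·6 = 18 ≡ 7 = α_err ✓ (single-error assumption holds).
Step 4: error magnitude e = S_0/v_2 = S_0·∏_{j≠2}(α_2 − α_j) = 5·8 = 40 ≡ 7 (mod 11).
Step 5: correct position 2: c_2 = r_2 − e = 0 − 7 ≡ 4 (mod 11). Hence c = [1, 4, 0, 9, 6].
  Check: interpolating c through the α_i gives m(x) = 3 + 8·x (degree < 2) with m(α_i) = c_i for every i, so c is indeed a codeword.


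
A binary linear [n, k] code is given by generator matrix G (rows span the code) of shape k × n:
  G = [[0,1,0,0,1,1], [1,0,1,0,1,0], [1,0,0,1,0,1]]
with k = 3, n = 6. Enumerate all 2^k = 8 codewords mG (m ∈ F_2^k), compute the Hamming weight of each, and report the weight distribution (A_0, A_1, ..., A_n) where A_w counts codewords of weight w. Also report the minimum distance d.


Weight distribution: A_0 = 1, A_3 = 4, A_4 = 3. Minimum distance d = 3.

Enumerate all 2^3 = 8 messages m ∈ F_2^3.
For each, compute codeword c = mG in F_2^6, then tally its weight.
  m = 000 → c = 000000, weight = 0.
  m = 100 → c = 010011, weight = 3.
  m = 010 → c = 101010, weight = 3.
  m = 110 → c = 111001, weight = 4.
  m = 001 → c = 100101, weight = 3.
  m = 101 → c = 110110, weight = 4.
  m = 011 → c = 001111, weight = 4.
  m = 111 → c = 011100, weight = 3.
Tally weights:
  weight 0: 1 codewords.
  weight 3: 4 codewords.
  weight 4: 3 codewords.
Minimum distance d = smallest w > 0 with A_w > 0 = 3.
Sanity: Σ A_w = 8 = 2^3 = 8 ✓.


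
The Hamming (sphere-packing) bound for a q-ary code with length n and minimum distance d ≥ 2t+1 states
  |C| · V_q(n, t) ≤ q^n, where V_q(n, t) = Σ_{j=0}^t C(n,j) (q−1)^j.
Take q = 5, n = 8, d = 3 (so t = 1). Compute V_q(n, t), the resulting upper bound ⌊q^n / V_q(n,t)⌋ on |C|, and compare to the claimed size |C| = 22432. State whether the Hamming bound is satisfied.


V_q(n, t) = 33, q^n = 390625, Hamming bound = 11837, |C| = 22432 > bound (violated).

Step 1: Compute V_q(n, t) = Σ_{j=0}^1 C(n, j) (q−1)^j.
  j = 0: C(8,0)·(4)^0 = 1·1 = 1.
  j = 1: C(8,1)·(4)^1 = 8·4 = 32.
  V_q(n, t) = 1 + 32 = 33.
Step 2: q^n = 5^8 = 390625.
Step 3: Hamming bound ⌊q^n / V_q(n,t)⌋ = ⌊390625/33⌋ = 11837.
Step 4: Compare |C| = 22432 to 11837: violated.
The claimed |C| lies above the Hamming bound, so no 5-ary code of length 8 with d ≥ 3 can have 22432 codewords.


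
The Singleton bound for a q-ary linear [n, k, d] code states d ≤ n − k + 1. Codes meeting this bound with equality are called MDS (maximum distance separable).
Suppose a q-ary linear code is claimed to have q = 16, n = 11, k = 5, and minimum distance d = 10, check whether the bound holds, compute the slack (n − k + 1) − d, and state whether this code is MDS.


Singleton RHS = n − k + 1 = 7, slack = -3, bound violated (no such code; not MDS).

Singleton bound: d ≤ n − k + 1.
Here n = 11, k = 5, so n − k + 1 = 7.
Given d = 10, check d ≤ 7: NO.
Slack = (n − k + 1) − d = -3.
The slack is negative: d = 10 exceeds n − k + 1 = 7 by 3, so the Singleton bound is violated and no linear [11, 5, 10]_16 code can exist. In particular it is not MDS (MDS requires d = n − k + 1 exactly).
Description: the claimed parameters are [11, 5, 10]_16; such a code would be impossible (violates the Singleton bound).


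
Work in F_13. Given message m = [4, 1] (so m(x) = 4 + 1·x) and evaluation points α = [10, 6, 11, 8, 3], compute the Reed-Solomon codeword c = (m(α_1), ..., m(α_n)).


c = [1, 10, 2, 12, 7]

Message polynomial: m(x) = 4 + 1·x (mod 13).
For each evaluation point α_i, compute m(α_i) mod 13:
  α_1 = 10: Horner steps 1 → 1, so m(10) = 1.
  α_2 = 6: Horner steps 1 → 10, so m(6) = 10.
  α_3 = 11: Horner steps 1 → 2, so m(11) = 2.
  α_4 = 8: Horner steps 1 → 12, so m(8) = 12.
  α_5 = 3: Horner steps 1 → 7, so m(3) = 7.
Codeword c = [1, 10, 2, 12, 7] ∈ F_13^5.


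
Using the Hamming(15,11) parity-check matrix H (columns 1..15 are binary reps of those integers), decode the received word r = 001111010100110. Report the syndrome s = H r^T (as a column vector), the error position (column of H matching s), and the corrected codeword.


s = (0, 1, 0, 1)^T, error position = 5, corrected codeword c = 001101010100110

Compute s = H r^T mod 2 one row at a time:
  s_1 = 1 + 0 + 1 + 0 + 0 + 1 + 1 + 0 = 4 ≡ 0 (mod 2).
  s_2 = 1 + 1 + 1 + 0 + 0 + 1 + 1 + 0 = 5 ≡ 1 (mod 2).
  s_3 = 0 + 1 + 1 + 0 + 1 + 0 + 1 + 0 = 4 ≡ 0 (mod 2).
  s_4 = 0 + 1 + 1 + 0 + 0 + 0 + 1 + 0 = 3 ≡ 1 (mod 2).
s = (0, 1, 0, 1)^T — this equals column 5 of H (binary 0101), so error is at position 5.
Correct: flip bit 5 of r = 001111010100110 to get c = 001101010100110.


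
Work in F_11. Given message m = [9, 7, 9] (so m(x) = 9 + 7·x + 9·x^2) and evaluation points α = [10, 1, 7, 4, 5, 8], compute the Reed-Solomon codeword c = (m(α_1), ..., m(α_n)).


c = [0, 3, 4, 5, 5, 3]

Message polynomial: m(x) = 9 + 7·x + 9·x^2 (mod 11).
For each evaluation point α_i, compute m(α_i) mod 11:
  α_1 = 10: Horner steps 9 → 9 → 0, so m(10) = 0.
  α_2 = 1: Horner steps 9 → 5 → 3, so m(1) = 3.
  α_3 = 7: Horner steps 9 → 4 → 4, so m(7) = 4.
  α_4 = 4: Horner steps 9 → 10 → 5, so m(4) = 5.
  α_5 = 5: Horner steps 9 → 8 → 5, so m(5) = 5.
  α_6 = 8: Horner steps 9 → 2 → 3, so m(8) = 3.
Codeword c = [0, 3, 4, 5, 5, 3] ∈ F_11^6.


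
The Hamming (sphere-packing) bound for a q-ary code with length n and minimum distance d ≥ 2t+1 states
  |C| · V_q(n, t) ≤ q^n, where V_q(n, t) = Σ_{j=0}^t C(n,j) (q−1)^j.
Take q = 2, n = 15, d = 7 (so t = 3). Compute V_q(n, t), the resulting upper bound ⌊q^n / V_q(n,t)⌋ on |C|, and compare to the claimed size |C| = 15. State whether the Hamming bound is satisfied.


V_q(n, t) = 576, q^n = 32768, Hamming bound = 56, |C| = 15 ≤ bound (satisfied).

Step 1: Compute V_q(n, t) = Σ_{j=0}^3 C(n, j) (q−1)^j.
  j = 0: C(15,0)·(1)^0 = 1·1 = 1.
  j = 1: C(15,1)·(1)^1 = 15·1 = 15.
  j = 2: C(15,2)·(1)^2 = 105·1 = 105.
  j = 3: C(15,3)·(1)^3 = 455·1 = 455.
  V_q(n, t) = 1 + 15 + 105 + 455 = 576.
Step 2: q^n = 2^15 = 32768.
Step 3: Hamming bound ⌊q^n / V_q(n,t)⌋ = ⌊32768/576⌋ = 56.
Step 4: Compare |C| = 15 to 56: satisfied.
The claimed |C| lies below the Hamming bound.


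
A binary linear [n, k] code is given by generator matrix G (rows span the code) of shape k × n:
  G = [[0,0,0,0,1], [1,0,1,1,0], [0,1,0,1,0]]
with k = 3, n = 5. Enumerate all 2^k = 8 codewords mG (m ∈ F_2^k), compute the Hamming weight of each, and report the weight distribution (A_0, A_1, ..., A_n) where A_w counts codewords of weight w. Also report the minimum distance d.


Weight distribution: A_0 = 1, A_1 = 1, A_2 = 1, A_3 = 3, A_4 = 2. Minimum distance d = 1.

Enumerate all 2^3 = 8 messages m ∈ F_2^3.
For each, compute codeword c = mG in F_2^5, then tally its weight.
  m = 000 → c = 00000, weight = 0.
  m = 100 → c = 00001, weight = 1.
  m = 010 → c = 10110, weight = 3.
  m = 110 → c = 10111, weight = 4.
  m = 001 → c = 01010, weight = 2.
  m = 101 → c = 01011, weight = 3.
  m = 011 → c = 11100, weight = 3.
  m = 111 → c = 11101, weight = 4.
Tally weights:
  weight 0: 1 codewords.
  weight 1: 1 codewords.
  weight 2: 1 codewords.
  weight 3: 3 codewords.
  weight 4: 2 codewords.
Minimum distance d = smallest w > 0 with A_w > 0 = 1.
Sanity: Σ A_w = 8 = 2^3 = 8 ✓.


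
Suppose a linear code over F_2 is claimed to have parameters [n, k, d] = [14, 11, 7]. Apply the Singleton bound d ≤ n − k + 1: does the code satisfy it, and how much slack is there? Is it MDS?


Singleton RHS = n − k + 1 = 4, slack = -3, bound violated (no such code; not MDS).

Singleton bound: d ≤ n − k + 1.
Here n = 14, k = 11, so n − k + 1 = 4.
Given d = 7, check d ≤ 4: NO.
Slack = (n − k + 1) − d = -3.
The slack is negative: d = 7 exceeds n − k + 1 = 4 by 3, so the Singleton bound is violated and no linear [14, 11, 7]_2 code can exist. In particular it is not MDS (MDS requires d = n − k + 1 exactly).
Description: the claimed parameters are [14, 11, 7]_2; such a code would be impossible (violates the Singleton bound).


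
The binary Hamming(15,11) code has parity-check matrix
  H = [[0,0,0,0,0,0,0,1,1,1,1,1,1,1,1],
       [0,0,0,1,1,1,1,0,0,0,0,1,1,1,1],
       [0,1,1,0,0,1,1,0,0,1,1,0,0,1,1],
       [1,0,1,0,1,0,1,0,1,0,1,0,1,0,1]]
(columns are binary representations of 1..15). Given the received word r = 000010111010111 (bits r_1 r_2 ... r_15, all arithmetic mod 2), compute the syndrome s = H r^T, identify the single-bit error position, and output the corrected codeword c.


s = (0, 1, 0, 0)^T, error position = 4, corrected codeword c = 000110111010111

Compute s = H r^T mod 2 one row at a time:
  s_1 = 1 + 1 + 0 + 1 + 0 + 1 + 1 + 1 = 6 ≡ 0 (mod 2).
  s_2 = 0 + 1 + 0 + 1 + 0 + 1 + 1 + 1 = 5 ≡ 1 (mod 2).
  s_3 = 0 + 0 + 0 + 1 + 0 + 1 + 1 + 1 = 4 ≡ 0 (mod 2).
  s_4 = 0 + 0 + 1 + 1 + 1 + 1 + 1 + 1 = 6 ≡ 0 (mod 2).
s = (0, 1, 0, 0)^T — this equals column 4 of H (binary 0100), so error is at position 4.
Correct: flip bit 4 of r = 000010111010111 to get c = 000110111010111.


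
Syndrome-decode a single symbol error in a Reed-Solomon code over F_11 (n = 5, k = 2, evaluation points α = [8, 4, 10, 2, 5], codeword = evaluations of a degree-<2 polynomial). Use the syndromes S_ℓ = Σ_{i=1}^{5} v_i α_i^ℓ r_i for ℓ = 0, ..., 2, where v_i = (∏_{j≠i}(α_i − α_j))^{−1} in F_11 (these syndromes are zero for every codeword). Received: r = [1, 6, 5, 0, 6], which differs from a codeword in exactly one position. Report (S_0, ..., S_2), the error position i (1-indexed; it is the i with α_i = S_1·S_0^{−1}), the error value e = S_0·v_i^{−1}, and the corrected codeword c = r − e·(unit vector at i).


S = (5, 9, 3), error at position 2, error magnitude e = 2, c = [1, 4, 5, 0, 6].

Step 1: column multipliers v_i = (∏_{j≠i}(α_i − α_j))^{−1} mod 11.
  i = 1 (α = 8): (8−4)(8−10)(8−2)(8−5) = 4·(−2)·6·3 = −144 ≡ 10, so v_1 = 10^{−1} = 10 (mod 11).
  i = 2 (α = 4): (4−8)(4−10)(4−2)(4−5) = (−4)·(−6)·2·(−1) = −48 ≡ 7, so v_2 = 7^{−1} = 8 (mod 11).
  i = 3 (α = 10): (10−8)(10−4)(10−2)(10−5) = 2·6·8·5 = 480 ≡ 7, so v_3 = 7^{−1} = 8 (mod 11).
  i = 4 (α = 2): (2−8)(2−4)(2−10)(2−5) = (−6)·(−2)·(−8)·(−3) = 288 ≡ 2, so v_4 = 2^{−1} = 6 (mod 11).
  i = 5 (α = 5): (5−8)(5−4)(5−10)(5−2) = (−3)·1·(−5)·3 = 45 ≡ 1, so v_5 = 1^{−1} = 1 (mod 11).
  v = [10, 8, 8, 6, 1].
Step 2: syndromes of r = [1, 6, 5, 0, 6] (all sums mod 11).
  S_0 = Σ v_i r_i = 10·1 + 8·6 + 8·5 + 6·0 + 1·6 = 104 ≡ 5.
  S_1 = Σ v_i α_i r_i = 10·8·1 + 8·4·6 + 8·10·5 + 6·2·0 + 1·5·6 = 702 ≡ 9.
  α_i^2 mod 11 = [9, 5, 1, 4, 3].
  S_2 = Σ v_i α_i^2 r_i = 10·9·1 + 8·5·6 + 8·1·5 + 6·4·0 + 1·3·6 = 388 ≡ 3.
  S = (5, 9, 3) ≠ 0, so r is not a codeword (an error is present).
Step 3: locate the error. For a single error e at position i, S_ℓ = v_i·e·α_i^ℓ, so α_err = S_1/S_0.
  S_0^{−1} = 5^{−1} = 9 (mod 11), so α_err = 9·9 = 81 ≡ 4 = α_2. Error position i = 2.
  Consistency check: S_2/S_1 = 3·5 = 15 ≡ 4 = α_err ✓ (single-error assumption holds).
Step 4: error magnitude e = S_0/v_2 = S_0·∏_{j≠2}(α_2 − α_j) = 5·7 = 35 ≡ 2 (mod 11).
Step 5: correct position 2: c_2 = r_2 − e = 6 − 2 ≡ 4 (mod 11). Hence c = [1, 4, 5, 0, 6].
  Check: interpolating c through the α_i gives m(x) = 7 + 2·x (degree < 2) with m(α_i) = c_i for every i, so c is indeed a codeword.


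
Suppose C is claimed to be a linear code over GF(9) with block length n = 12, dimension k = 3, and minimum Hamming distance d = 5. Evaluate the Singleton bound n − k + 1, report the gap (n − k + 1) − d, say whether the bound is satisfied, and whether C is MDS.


Singleton RHS = n − k + 1 = 10, slack = 5, bound satisfied, not MDS.

Singleton bound: d ≤ n − k + 1.
Here n = 12, k = 3, so n − k + 1 = 10.
Given d = 5, check d ≤ 10: YES.
Slack = (n − k + 1) − d = 5.
The code is NOT MDS (slack = 5 > 0).
Description: the claimed parameters are [12, 3, 5]_9; such a code would be non-MDS.


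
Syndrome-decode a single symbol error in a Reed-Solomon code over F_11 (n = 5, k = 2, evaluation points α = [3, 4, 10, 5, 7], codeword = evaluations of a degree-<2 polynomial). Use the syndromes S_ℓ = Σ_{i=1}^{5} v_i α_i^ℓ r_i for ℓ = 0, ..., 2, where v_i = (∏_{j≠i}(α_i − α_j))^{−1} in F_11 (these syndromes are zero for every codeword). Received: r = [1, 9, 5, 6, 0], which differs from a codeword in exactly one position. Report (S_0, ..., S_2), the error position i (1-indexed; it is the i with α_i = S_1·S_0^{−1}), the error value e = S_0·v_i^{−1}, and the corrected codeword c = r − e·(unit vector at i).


S = (1, 10, 1), error at position 3, error magnitude e = 3, c = [1, 9, 2, 6, 0].

Step 1: column multipliers v_i = (∏_{j≠i}(α_i − α_j))^{−1} mod 11.
  i = 1 (α = 3): (3−4)(3−10)(3−5)(3−7) = (−1)·(−7)·(−2)·(−4) = 56 ≡ 1, so v_1 = 1^{−1} = 1 (mod 11).
  i = 2 (α = 4): (4−3)(4−10)(4−5)(4−7) = 1·(−6)·(−1)·(−3) = −18 ≡ 4, so v_2 = 4^{−1} = 3 (mod 11).
  i = 3 (α = 10): (10−3)(10−4)(10−5)(10−7) = 7·6·5·3 = 630 ≡ 3, so v_3 = 3^{−1} = 4 (mod 11).
  i = 4 (α = 5): (5−3)(5−4)(5−10)(5−7) = 2·1·(−5)·(−2) = 20 ≡ 9, so v_4 = 9^{−1} = 5 (mod 11).
  i = 5 (α = 7): (7−3)(7−4)(7−10)(7−5) = 4·3·(−3)·2 = −72 ≡ 5, so v_5 = 5^{−1} = 9 (mod 11).
  v = [1, 3, 4, 5, 9].
Step 2: syndromes of r = [1, 9, 5, 6, 0] (all sums mod 11).
  S_0 = Σ v_i r_i = 1·1 + 3·9 + 4·5 + 5·6 + 9·0 = 78 ≡ 1.
  S_1 = Σ v_i α_i r_i = 1·3·1 + 3·4·9 + 4·10·5 + 5·5·6 + 9·7·0 = 461 ≡ 10.
  α_i^2 mod 11 = [9, 5, 1, 3, 5].
  S_2 = Σ v_i α_i^2 r_i = 1·9·1 + 3·5·9 + 4·1·5 + 5·3·6 + 9·5·0 = 254 ≡ 1.
  S = (1, 10, 1) ≠ 0, so r is not a codeword (an error is present).
Step 3: locate the error. For a single error e at position i, S_ℓ = v_i·e·α_i^ℓ, so α_err = S_1/S_0.
  S_0^{−1} = 1^{−1} = 1 (mod 11), so α_err = 10·1 = 10 ≡ 10 = α_3. Error position i = 3.
  Consistency check: S_2/S_1 = 1·10 = 10 ≡ 10 = α_err ✓ (single-error assumption holds).
Step 4: error magnitude e = S_0/v_3 = S_0·∏_{j≠3}(α_3 − α_j) = 1·3 = 3 ≡ 3 (mod 11).
Step 5: correct position 3: c_3 = r_3 − e = 5 − 3 ≡ 2 (mod 11). Hence c = [1, 9, 2, 6, 0].
  Check: interpolating c through the α_i gives m(x) = 10 + 8·x (degree < 2) with m(α_i) = c_i for every i, so c is indeed a codeword.


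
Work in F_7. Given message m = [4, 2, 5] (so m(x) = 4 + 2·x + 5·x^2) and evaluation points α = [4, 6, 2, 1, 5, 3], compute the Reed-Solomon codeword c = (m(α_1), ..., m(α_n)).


c = [1, 0, 0, 4, 6, 6]

Message polynomial: m(x) = 4 + 2·x + 5·x^2 (mod 7).
For each evaluation point α_i, compute m(α_i) mod 7:
  α_1 = 4: Horner steps 5 → 1 → 1, so m(4) = 1.
  α_2 = 6: Horner steps 5 → 4 → 0, so m(6) = 0.
  α_3 = 2: Horner steps 5 → 5 → 0, so m(2) = 0.
  α_4 = 1: Horner steps 5 → 0 → 4, so m(1) = 4.
  α_5 = 5: Horner steps 5 → 6 → 6, so m(5) = 6.
  α_6 = 3: Horner steps 5 → 3 → 6, so m(3) = 6.
Codeword c = [1, 0, 0, 4, 6, 6] ∈ F_7^6.


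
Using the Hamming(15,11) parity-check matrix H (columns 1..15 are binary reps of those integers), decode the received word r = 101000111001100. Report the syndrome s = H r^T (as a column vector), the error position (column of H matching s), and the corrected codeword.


s = (0, 1, 0, 1)^T, error position = 5, corrected codeword c = 101010111001100

Compute s = H r^T mod 2 one row at a time:
  s_1 = 1 + 1 + 0 + 0 + 1 + 1 + 0 + 0 = 4 ≡ 0 (mod 2).
  s_2 = 0 + 0 + 0 + 1 + 1 + 1 + 0 + 0 = 3 ≡ 1 (mod 2).
  s_3 = 0 + 1 + 0 + 1 + 0 + 0 + 0 + 0 = 2 ≡ 0 (mod 2).
  s_4 = 1 + 1 + 0 + 1 + 1 + 0 + 1 + 0 = 5 ≡ 1 (mod 2).
s = (0, 1, 0, 1)^T — this equals column 5 of H (binary 0101), so error is at position 5.
Correct: flip bit 5 of r = 101000111001100 to get c = 101010111001100.


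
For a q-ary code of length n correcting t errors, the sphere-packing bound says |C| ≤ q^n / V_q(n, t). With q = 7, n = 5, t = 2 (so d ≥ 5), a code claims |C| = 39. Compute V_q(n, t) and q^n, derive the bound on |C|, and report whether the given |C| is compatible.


V_q(n, t) = 391, q^n = 16807, Hamming bound = 42, |C| = 39 ≤ bound (satisfied).

Step 1: Compute V_q(n, t) = Σ_{j=0}^2 C(n, j) (q−1)^j.
  j = 0: C(5,0)·(6)^0 = 1·1 = 1.
  j = 1: C(5,1)·(6)^1 = 5·6 = 30.
  j = 2: C(5,2)·(6)^2 = 10·36 = 360.
  V_q(n, t) = 1 + 30 + 360 = 391.
Step 2: q^n = 7^5 = 16807.
Step 3: Hamming bound ⌊q^n / V_q(n,t)⌋ = ⌊16807/391⌋ = 42.
Step 4: Compare |C| = 39 to 42: satisfied.
The claimed |C| lies below the Hamming bound.


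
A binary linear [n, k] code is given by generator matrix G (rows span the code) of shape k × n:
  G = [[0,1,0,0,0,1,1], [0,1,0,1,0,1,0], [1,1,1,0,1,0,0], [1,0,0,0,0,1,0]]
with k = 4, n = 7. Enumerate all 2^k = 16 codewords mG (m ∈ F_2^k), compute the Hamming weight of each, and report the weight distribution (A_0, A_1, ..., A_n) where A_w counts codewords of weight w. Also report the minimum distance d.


Weight distribution: A_0 = 1, A_2 = 2, A_3 = 6, A_4 = 3, A_5 = 2, A_6 = 2. Minimum distance d = 2.

Enumerate all 2^4 = 16 messages m ∈ F_2^4.
For each, compute codeword c = mG in F_2^7, then tally its weight.
  m = 0000 → c = 0000000, weight = 0.
  m = 1000 → c = 0100011, weight = 3.
  m = 0100 → c = 0101010, weight = 3.
  m = 1100 → c = 0001001, weight = 2.
  m = 0010 → c = 1110100, weight = 4.
  m = 1010 → c = 1010111, weight = 5.
  m = 0110 → c = 1011110, weight = 5.
  m = 1110 → c = 1111101, weight = 6.
  m = 0001 → c = 1000010, weight = 2.
  m = 1001 → c = 1100001, weight = 3.
  m = 0101 → c = 1101000, weight = 3.
  m = 1101 → c = 1001011, weight = 4.
  m = 0011 → c = 0110110, weight = 4.
  m = 1011 → c = 0010101, weight = 3.
  m = 0111 → c = 0011100, weight = 3.
  m = 1111 → c = 0111111, weight = 6.
Tally weights:
  weight 0: 1 codewords.
  weight 2: 2 codewords.
  weight 3: 6 codewords.
  weight 4: 3 codewords.
  weight 5: 2 codewords.
  weight 6: 2 codewords.
Minimum distance d = smallest w > 0 with A_w > 0 = 2.
Sanity: Σ A_w = 16 = 2^4 = 16 ✓.


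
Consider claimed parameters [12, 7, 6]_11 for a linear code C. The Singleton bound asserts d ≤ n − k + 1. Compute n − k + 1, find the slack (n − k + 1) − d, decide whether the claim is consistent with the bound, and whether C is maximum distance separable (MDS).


Singleton RHS = n − k + 1 = 6, slack = 0, bound satisfied, MDS.

Singleton bound: d ≤ n − k + 1.
Here n = 12, k = 7, so n − k + 1 = 6.
Given d = 6, check d ≤ 6: YES.
Slack = (n − k + 1) − d = 0.
The code is MDS (slack = 0).
Description: the claimed parameters are [12, 7, 6]_11; such a code would be MDS (meets Singleton bound).


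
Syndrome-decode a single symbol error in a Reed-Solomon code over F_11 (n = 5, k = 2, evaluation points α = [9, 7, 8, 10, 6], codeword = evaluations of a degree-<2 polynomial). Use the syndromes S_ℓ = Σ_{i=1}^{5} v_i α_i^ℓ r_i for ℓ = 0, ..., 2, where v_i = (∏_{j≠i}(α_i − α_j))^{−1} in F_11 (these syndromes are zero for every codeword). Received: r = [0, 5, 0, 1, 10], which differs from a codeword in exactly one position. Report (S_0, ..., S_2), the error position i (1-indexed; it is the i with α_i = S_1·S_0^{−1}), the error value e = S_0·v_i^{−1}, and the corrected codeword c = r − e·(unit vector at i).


S = (1, 9, 4), error at position 1, error magnitude e = 5, c = [6, 5, 0, 1, 10].

Step 1: column multipliers v_i = (∏_{j≠i}(α_i − α_j))^{−1} mod 11.
  i = 1 (α = 9): (9−7)(9−8)(9−10)(9−6) = 2·1·(−1)·3 = −6 ≡ 5, so v_1 = 5^{−1} = 9 (mod 11).
  i = 2 (α = 7): (7−9)(7−8)(7−10)(7−6) = (−2)·(−1)·(−3)·1 = −6 ≡ 5, so v_2 = 5^{−1} = 9 (mod 11).
  i = 3 (α = 8): (8−9)(8−7)(8−10)(8−6) = (−1)·1·(−2)·2 = 4 ≡ 4, so v_3 = 4^{−1} = 3 (mod 11).
  i = 4 (α = 10): (10−9)(10−7)(10−8)(10−6) = 1·3·2·4 = 24 ≡ 2, so v_4 = 2^{−1} = 6 (mod 11).
  i = 5 (α = 6): (6−9)(6−7)(6−8)(6−10) = (−3)·(−1)·(−2)·(−4) = 24 ≡ 2, so v_5 = 2^{−1} = 6 (mod 11).
  v = [9, 9, 3, 6, 6].
Step 2: syndromes of r = [0, 5, 0, 1, 10] (all sums mod 11).
  S_0 = Σ v_i r_i = 9·0 + 9·5 + 3·0 + 6·1 + 6·10 = 111 ≡ 1.
  S_1 = Σ v_i α_i r_i = 9·9·0 + 9·7·5 + 3·8·0 + 6·10·1 + 6·6·10 = 735 ≡ 9.
  α_i^2 mod 11 = [4, 5, 9, 1, 3].
  S_2 = Σ v_i α_i^2 r_i = 9·4·0 + 9·5·5 + 3·9·0 + 6·1·1 + 6·3·10 = 411 ≡ 4.
  S = (1, 9, 4) ≠ 0, so r is not a codeword (an error is present).
Step 3: locate the error. For a single error e at position i, S_ℓ = v_i·e·α_i^ℓ, so α_err = S_1/S_0.
  S_0^{−1} = 1^{−1} = 1 (mod 11), so α_err = 9·1 = 9 ≡ 9 = α_1. Error position i = 1.
  Consistency check: S_2/S_1 = 4·5 = 20 ≡ 9 = α_err ✓ (single-error assumption holds).
Step 4: error magnitude e = S_0/v_1 = S_0·∏_{j≠1}(α_1 − α_j) = 1·5 = 5 ≡ 5 (mod 11).
Step 5: correct position 1: c_1 = r_1 − e = 0 − 5 ≡ 6 (mod 11). Hence c = [6, 5, 0, 1, 10].
  Check: interpolating c through the α_i gives m(x) = 7 + 6·x (degree < 2) with m(α_i) = c_i for every i, so c is indeed a codeword.


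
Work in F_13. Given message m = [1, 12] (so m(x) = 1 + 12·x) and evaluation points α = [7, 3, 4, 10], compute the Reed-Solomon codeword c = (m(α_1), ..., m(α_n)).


c = [7, 11, 10, 4]

Message polynomial: m(x) = 1 + 12·x (mod 13).
For each evaluation point α_i, compute m(α_i) mod 13:
  α_1 = 7: Horner steps 12 → 7, so m(7) = 7.
  α_2 = 3: Horner steps 12 → 11, so m(3) = 11.
  α_3 = 4: Horner steps 12 → 10, so m(4) = 10.
  α_4 = 10: Horner steps 12 → 4, so m(10) = 4.
Codeword c = [7, 11, 10, 4] ∈ F_13^4.


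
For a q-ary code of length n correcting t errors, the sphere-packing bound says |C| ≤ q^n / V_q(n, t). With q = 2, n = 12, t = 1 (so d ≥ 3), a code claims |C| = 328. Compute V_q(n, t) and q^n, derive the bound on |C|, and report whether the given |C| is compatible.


V_q(n, t) = 13, q^n = 4096, Hamming bound = 315, |C| = 328 > bound (violated).

Step 1: Compute V_q(n, t) = Σ_{j=0}^1 C(n, j) (q−1)^j.
  j = 0: C(12,0)·(1)^0 = 1·1 = 1.
  j = 1: C(12,1)·(1)^1 = 12·1 = 12.
  V_q(n, t) = 1 + 12 = 13.
Step 2: q^n = 2^12 = 4096.
Step 3: Hamming bound ⌊q^n / V_q(n,t)⌋ = ⌊4096/13⌋ = 315.
Step 4: Compare |C| = 328 to 315: violated.
The claimed |C| lies above the Hamming bound, so no 2-ary code of length 12 with d ≥ 3 can have 328 codewords.


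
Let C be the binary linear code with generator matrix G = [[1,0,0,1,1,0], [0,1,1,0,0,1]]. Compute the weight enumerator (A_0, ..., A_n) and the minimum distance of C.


Weight distribution: A_0 = 1, A_3 = 2, A_6 = 1. Minimum distance d = 3.

Enumerate all 2^2 = 4 messages m ∈ F_2^2.
For each, compute codeword c = mG in F_2^6, then tally its weight.
  m = 00 → c = 000000, weight = 0.
  m = 10 → c = 100110, weight = 3.
  m = 01 → c = 011001, weight = 3.
  m = 11 → c = 111111, weight = 6.
Tally weights:
  weight 0: 1 codewords.
  weight 3: 2 codewords.
  weight 6: 1 codewords.
Minimum distance d = smallest w > 0 with A_w > 0 = 3.
Sanity: Σ A_w = 4 = 2^2 = 4 ✓.


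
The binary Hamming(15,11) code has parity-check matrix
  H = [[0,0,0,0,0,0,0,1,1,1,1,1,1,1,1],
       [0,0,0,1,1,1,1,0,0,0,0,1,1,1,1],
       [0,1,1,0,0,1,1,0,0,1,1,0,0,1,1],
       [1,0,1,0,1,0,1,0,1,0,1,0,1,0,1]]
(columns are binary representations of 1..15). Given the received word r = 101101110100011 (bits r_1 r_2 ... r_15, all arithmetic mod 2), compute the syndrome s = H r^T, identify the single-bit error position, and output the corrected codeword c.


s = (0, 1, 0, 0)^T, error position = 4, corrected codeword c = 101001110100011

Compute s = H r^T mod 2 one row at a time:
  s_1 = 1 + 0 + 1 + 0 + 0 + 0 + 1 + 1 = 4 ≡ 0 (mod 2).
  s_2 = 1 + 0 + 1 + 1 + 0 + 0 + 1 + 1 = 5 ≡ 1 (mod 2).
  s_3 = 0 + 1 + 1 + 1 + 1 + 0 + 1 + 1 = 6 ≡ 0 (mod 2).
  s_4 = 1 + 1 + 0 + 1 + 0 + 0 + 0 + 1 = 4 ≡ 0 (mod 2).
s = (0, 1, 0, 0)^T — this equals column 4 of H (binary 0100), so error is at position 4.
Correct: flip bit 4 of r = 101101110100011 to get c = 101001110100011.


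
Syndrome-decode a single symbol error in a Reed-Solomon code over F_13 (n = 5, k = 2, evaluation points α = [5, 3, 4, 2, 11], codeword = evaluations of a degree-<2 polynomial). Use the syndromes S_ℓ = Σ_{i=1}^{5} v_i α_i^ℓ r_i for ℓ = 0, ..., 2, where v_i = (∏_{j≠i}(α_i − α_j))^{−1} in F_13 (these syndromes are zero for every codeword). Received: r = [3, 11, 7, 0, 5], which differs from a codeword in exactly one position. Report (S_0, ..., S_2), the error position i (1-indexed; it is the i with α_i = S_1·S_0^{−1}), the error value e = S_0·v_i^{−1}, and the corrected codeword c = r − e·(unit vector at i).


S = (12, 11, 9), error at position 4, error magnitude e = 11, c = [3, 11, 7, 2, 5].

Step 1: column multipliers v_i = (∏_{j≠i}(α_i − α_j))^{−1} mod 13.
  i = 1 (α = 5): (5−3)(5−4)(5−2)(5−11) = 2·1·3·(−6) = −36 ≡ 3, so v_1 = 3^{−1} = 9 (mod 13).
  i = 2 (α = 3): (3−5)(3−4)(3−2)(3−11) = (−2)·(−1)·1·(−8) = −16 ≡ 10, so v_2 = 10^{−1} = 4 (mod 13).
  i = 3 (α = 4): (4−5)(4−3)(4−2)(4−11) = (−1)·1·2·(−7) = 14 ≡ 1, so v_3 = 1^{−1} = 1 (mod 13).
  i = 4 (α = 2): (2−5)(2−3)(2−4)(2−11) = (−3)·(−1)·(−2)·(−9) = 54 ≡ 2, so v_4 = 2^{−1} = 7 (mod 13).
  i = 5 (α = 11): (11−5)(11−3)(11−4)(11−2) = 6·8·7·9 = 3024 ≡ 8, so v_5 = 8^{−1} = 5 (mod 13).
  v = [9, 4, 1, 7, 5].
Step 2: syndromes of r = [3, 11, 7, 0, 5] (all sums mod 13).
  S_0 = Σ v_i r_i = 9·3 + 4·11 + 1·7 + 7·0 + 5·5 = 103 ≡ 12.
  S_1 = Σ v_i α_i r_i = 9·5·3 + 4·3·11 + 1·4·7 + 7·2·0 + 5·11·5 = 570 ≡ 11.
  α_i^2 mod 13 = [12, 9, 3, 4, 4].
  S_2 = Σ v_i α_i^2 r_i = 9·12·3 + 4·9·11 + 1·3·7 + 7·4·0 + 5·4·5 = 841 ≡ 9.
  S = (12, 11, 9) ≠ 0, so r is not a codeword (an error is present).
Step 3: locate the error. For a single error e at position i, S_ℓ = v_i·e·α_i^ℓ, so α_err = S_1/S_0.
  S_0^{−1} = 12^{−1} = 12 (mod 13), so α_err = 11·12 = 132 ≡ 2 = α_4. Error position i = 4.
  Consistency check: S_2/S_1 = 9·6 = 54 ≡ 2 = α_err ✓ (single-error assumption holds).
Step 4: error magnitude e = S_0/v_4 = S_0·∏_{j≠4}(α_4 − α_j) = 12·2 = 24 ≡ 11 (mod 13).
Step 5: correct position 4: c_4 = r_4 − e = 0 − 11 ≡ 2 (mod 13). Hence c = [3, 11, 7, 2, 5].
  Check: interpolating c through the α_i gives m(x) = 10 + 9·x (degree < 2) with m(α_i) = c_i for every i, so c is indeed a codeword.


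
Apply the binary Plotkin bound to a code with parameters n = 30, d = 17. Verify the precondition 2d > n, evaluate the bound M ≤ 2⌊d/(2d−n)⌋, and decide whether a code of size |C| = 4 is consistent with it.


Plotkin bound M ≤ 8; given |C| = 4 ≤ bound (satisfied).

Check applicability: 2d = 34, n = 30.
2d − n = 4 > 0, so Plotkin applies.
Compute d/(2d−n) = 17/4 ≈ 4.2500.
⌊d/(2d−n)⌋ = 4.
Plotkin bound: M ≤ 2·4 = 8.
Given |C| = 4, check: satisfied.
This |C| is below the Plotkin bound.


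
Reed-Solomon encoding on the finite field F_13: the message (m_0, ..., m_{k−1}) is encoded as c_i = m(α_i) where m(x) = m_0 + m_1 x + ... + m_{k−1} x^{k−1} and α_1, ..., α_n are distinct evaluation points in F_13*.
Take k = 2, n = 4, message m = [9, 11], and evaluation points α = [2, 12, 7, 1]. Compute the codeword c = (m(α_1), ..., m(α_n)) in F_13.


c = [5, 11, 8, 7]

Message polynomial: m(x) = 9 + 11·x (mod 13).
For each evaluation point α_i, compute m(α_i) mod 13:
  α_1 = 2: Horner steps 11 → 5, so m(2) = 5.
  α_2 = 12: Horner steps 11 → 11, so m(12) = 11.
  α_3 = 7: Horner steps 11 → 8, so m(7) = 8.
  α_4 = 1: Horner steps 11 → 7, so m(1) = 7.
Codeword c = [5, 11, 8, 7] ∈ F_13^4.


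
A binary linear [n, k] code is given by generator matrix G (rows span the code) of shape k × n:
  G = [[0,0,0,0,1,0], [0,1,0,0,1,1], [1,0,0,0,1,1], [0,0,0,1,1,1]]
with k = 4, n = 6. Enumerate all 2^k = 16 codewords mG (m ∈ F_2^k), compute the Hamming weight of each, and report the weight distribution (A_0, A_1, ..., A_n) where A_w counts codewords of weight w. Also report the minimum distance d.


Weight distribution: A_0 = 1, A_1 = 1, A_2 = 6, A_3 = 6, A_4 = 1, A_5 = 1. Minimum distance d = 1.

Enumerate all 2^4 = 16 messages m ∈ F_2^4.
For each, compute codeword c = mG in F_2^6, then tally its weight.
  m = 0000 → c = 000000, weight = 0.
  m = 1000 → c = 000010, weight = 1.
  m = 0100 → c = 010011, weight = 3.
  m = 1100 → c = 010001, weight = 2.
  m = 0010 → c = 100011, weight = 3.
  m = 1010 → c = 100001, weight = 2.
  m = 0110 → c = 110000, weight = 2.
  m = 1110 → c = 110010, weight = 3.
  m = 0001 → c = 000111, weight = 3.
  m = 1001 → c = 000101, weight = 2.
  m = 0101 → c = 010100, weight = 2.
  m = 1101 → c = 010110, weight = 3.
  m = 0011 → c = 100100, weight = 2.
  m = 1011 → c = 100110, weight = 3.
  m = 0111 → c = 110111, weight = 5.
  m = 1111 → c = 110101, weight = 4.
Tally weights:
  weight 0: 1 codewords.
  weight 1: 1 codewords.
  weight 2: 6 codewords.
  weight 3: 6 codewords.
  weight 4: 1 codewords.
  weight 5: 1 codewords.
Minimum distance d = smallest w > 0 with A_w > 0 = 1.
Sanity: Σ A_w = 16 = 2^4 = 16 ✓.


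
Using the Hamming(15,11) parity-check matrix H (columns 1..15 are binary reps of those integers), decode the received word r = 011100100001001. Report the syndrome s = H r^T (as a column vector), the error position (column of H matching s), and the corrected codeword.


s = (0, 0, 0, 1)^T, error position = 1, corrected codeword c = 111100100001001

Compute s = H r^T mod 2 one row at a time:
  s_1 = 0 + 0 + 0 + 0 + 1 + 0 + 0 + 1 = 2 ≡ 0 (mod 2).
  s_2 = 1 + 0 + 0 + 1 + 1 + 0 + 0 + 1 = 4 ≡ 0 (mod 2).
  s_3 = 1 + 1 + 0 + 1 + 0 + 0 + 0 + 1 = 4 ≡ 0 (mod 2).
  s_4 = 0 + 1 + 0 + 1 + 0 + 0 + 0 + 1 = 3 ≡ 1 (mod 2).
s = (0, 0, 0, 1)^T — this equals column 1 of H (binary 0001), so error is at position 1.
Correct: flip bit 1 of r = 011100100001001 to get c = 111100100001001.


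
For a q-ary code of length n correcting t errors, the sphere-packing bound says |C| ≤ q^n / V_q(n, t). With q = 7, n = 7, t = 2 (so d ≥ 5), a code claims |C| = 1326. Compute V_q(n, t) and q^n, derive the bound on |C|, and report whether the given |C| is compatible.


V_q(n, t) = 799, q^n = 823543, Hamming bound = 1030, |C| = 1326 > bound (violated).

Step 1: Compute V_q(n, t) = Σ_{j=0}^2 C(n, j) (q−1)^j.
  j = 0: C(7,0)·(6)^0 = 1·1 = 1.
  j = 1: C(7,1)·(6)^1 = 7·6 = 42.
  j = 2: C(7,2)·(6)^2 = 21·36 = 756.
  V_q(n, t) = 1 + 42 + 756 = 799.
Step 2: q^n = 7^7 = 823543.
Step 3: Hamming bound ⌊q^n / V_q(n,t)⌋ = ⌊823543/799⌋ = 1030.
Step 4: Compare |C| = 1326 to 1030: violated.
The claimed |C| lies above the Hamming bound, so no 7-ary code of length 7 with d ≥ 5 can have 1326 codewords.


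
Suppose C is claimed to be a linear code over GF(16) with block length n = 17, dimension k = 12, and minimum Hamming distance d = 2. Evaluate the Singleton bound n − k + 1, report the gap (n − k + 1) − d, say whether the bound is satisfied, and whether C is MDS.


Singleton RHS = n − k + 1 = 6, slack = 4, bound satisfied, not MDS.

Singleton bound: d ≤ n − k + 1.
Here n = 17, k = 12, so n − k + 1 = 6.
Given d = 2, check d ≤ 6: YES.
Slack = (n − k + 1) − d = 4.
The code is NOT MDS (slack = 4 > 0).
Description: the claimed parameters are [17, 12, 2]_16; such a code would be non-MDS.


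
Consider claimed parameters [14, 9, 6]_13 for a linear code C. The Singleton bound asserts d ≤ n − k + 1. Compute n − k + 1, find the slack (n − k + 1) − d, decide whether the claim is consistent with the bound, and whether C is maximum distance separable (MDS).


Singleton RHS = n − k + 1 = 6, slack = 0, bound satisfied, MDS.

Singleton bound: d ≤ n − k + 1.
Here n = 14, k = 9, so n − k + 1 = 6.
Given d = 6, check d ≤ 6: YES.
Slack = (n − k + 1) − d = 0.
The code is MDS (slack = 0).
Description: the claimed parameters are [14, 9, 6]_13; such a code would be MDS (meets Singleton bound).
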